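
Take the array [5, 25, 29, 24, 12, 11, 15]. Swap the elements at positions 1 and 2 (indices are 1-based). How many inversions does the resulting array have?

There are 13 inversions.

Positions 1 and 2 hold 5 and 25; after swapping, the array is [25, 5, 29, 24, 12, 11, 15].
Sweep left to right; for each value list the smaller values that follow it:
25: 5
5: 0
29: 4
24: 3
12: 1
11: 0
15: 0
Sum: 5 + 0 + 4 + 3 + 1 + 0 + 0 = 13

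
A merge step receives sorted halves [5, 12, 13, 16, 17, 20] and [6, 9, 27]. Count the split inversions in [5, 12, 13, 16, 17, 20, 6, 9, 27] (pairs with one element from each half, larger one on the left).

Count, for every r in R, how many entries of L exceed r:
r = 6: 12, 13, 16, 17, 20 → 5
r = 9: 12, 13, 16, 17, 20 → 5
r = 27: none → 0
Cross-inversions: 5 + 5 + 0 = 10

10 split inversions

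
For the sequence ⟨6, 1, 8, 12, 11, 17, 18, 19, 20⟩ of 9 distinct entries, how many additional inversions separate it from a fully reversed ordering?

34

Maximum inversions for 9 distinct elements is C(9, 2) = 9·8/2 = 36.
Current inversions — for each element, count later smaller elements:
6: 1
1: 0
8: 0
12: 1
11: 0
17: 0
18: 0
19: 0
20: 0
Current total: 1 + 0 + 0 + 1 + 0 + 0 + 0 + 0 + 0 = 2
Shortfall: 36 − 2 = 34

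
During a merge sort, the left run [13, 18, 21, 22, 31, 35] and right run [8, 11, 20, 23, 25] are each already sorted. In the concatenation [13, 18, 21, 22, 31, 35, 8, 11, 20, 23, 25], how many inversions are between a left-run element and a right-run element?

20

Count, for every r in R, how many entries of L exceed r:
r = 8: 13, 18, 21, 22, 31, 35 → 6
r = 11: 13, 18, 21, 22, 31, 35 → 6
r = 20: 21, 22, 31, 35 → 4
r = 23: 31, 35 → 2
r = 25: 31, 35 → 2
Cross-inversions: 6 + 6 + 4 + 2 + 2 = 20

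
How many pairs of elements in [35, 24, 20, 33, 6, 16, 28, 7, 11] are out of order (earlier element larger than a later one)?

Sweep left to right; for each value list the smaller values that follow it:
35: 8
24: 5
20: 4
33: 5
6: 0
16: 2
28: 2
7: 0
11: 0
Sum: 8 + 5 + 4 + 5 + 0 + 2 + 2 + 0 + 0 = 26

Inversions: 26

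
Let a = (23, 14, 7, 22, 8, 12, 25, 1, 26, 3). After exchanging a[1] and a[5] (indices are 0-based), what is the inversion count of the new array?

24 inversions

Positions 1 and 5 hold 14 and 12; after swapping, the array is [23, 12, 7, 22, 8, 14, 25, 1, 26, 3].
Sweep left to right; for each value list the smaller values that follow it:
23 → 12, 7, 22, 8, 14, 1, 3 → 7
12 → 7, 8, 1, 3 → 4
7 → 1, 3 → 2
22 → 8, 14, 1, 3 → 4
8 → 1, 3 → 2
14 → 1, 3 → 2
25 → 1, 3 → 2
1 → none → 0
26 → 3 → 1
3 → none → 0
Sum: 7 + 4 + 2 + 4 + 2 + 2 + 2 + 0 + 1 + 0 = 24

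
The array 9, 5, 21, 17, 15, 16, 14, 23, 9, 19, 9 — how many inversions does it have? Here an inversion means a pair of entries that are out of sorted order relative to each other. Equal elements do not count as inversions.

Sweep left to right; for each value list the smaller values that follow it:
9 → 5 → 1
5 → none → 0
21 → 17, 15, 16, 14, 9, 19, 9 → 7
17 → 15, 16, 14, 9, 9 → 5
15 → 14, 9, 9 → 3
16 → 14, 9, 9 → 3
14 → 9, 9 → 2
23 → 9, 19, 9 → 3
9 → none → 0
19 → 9 → 1
9 → none → 0
Sum: 1 + 0 + 7 + 5 + 3 + 3 + 2 + 3 + 0 + 1 + 0 = 25

25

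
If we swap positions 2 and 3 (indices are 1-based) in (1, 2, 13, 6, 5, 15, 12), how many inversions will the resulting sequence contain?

6

Positions 2 and 3 hold 2 and 13; after swapping, the array is [1, 13, 2, 6, 5, 15, 12].
Sweep left to right; for each value list the smaller values that follow it:
1 → none → 0
13 → 2, 6, 5, 12 → 4
2 → none → 0
6 → 5 → 1
5 → none → 0
15 → 12 → 1
12 → none → 0
Sum: 0 + 4 + 0 + 1 + 0 + 1 + 0 = 6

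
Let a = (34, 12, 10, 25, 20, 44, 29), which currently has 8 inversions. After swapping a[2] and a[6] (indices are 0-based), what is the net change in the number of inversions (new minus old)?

Positions 2 and 6 hold 10 and 29; after swapping, the array is [34, 12, 29, 25, 20, 44, 10].
For each element, count later entries that are smaller:
34 → 12, 29, 25, 20, 10 → 5
12 → 10 → 1
29 → 25, 20, 10 → 3
25 → 20, 10 → 2
20 → 10 → 1
44 → 10 → 1
10 → none → 0
Sum: 5 + 1 + 3 + 2 + 1 + 1 + 0 = 13
Change: 13 − 8 = +5

+5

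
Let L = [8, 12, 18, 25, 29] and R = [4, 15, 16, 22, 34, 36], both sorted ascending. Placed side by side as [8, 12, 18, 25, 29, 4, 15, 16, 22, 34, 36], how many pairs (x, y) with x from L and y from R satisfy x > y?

Take each right-half value and tally the left-half values above it:
r = 4: 8, 12, 18, 25, 29 → 5
r = 15: 18, 25, 29 → 3
r = 16: 18, 25, 29 → 3
r = 22: 25, 29 → 2
r = 34: none → 0
r = 36: none → 0
Cross-inversions: 5 + 3 + 3 + 2 + 0 + 0 = 13

There are 13 cross-inversions.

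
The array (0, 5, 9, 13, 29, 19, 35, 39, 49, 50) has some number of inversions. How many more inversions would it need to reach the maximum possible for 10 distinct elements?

44

Maximum inversions for 10 distinct elements is C(10, 2) = 10·9/2 = 45.
Current inversions — for each element, count later smaller elements:
0: 0
5: 0
9: 0
13: 0
29: 1
19: 0
35: 0
39: 0
49: 0
50: 0
Current total: 0 + 0 + 0 + 0 + 1 + 0 + 0 + 0 + 0 + 0 = 1
Shortfall: 45 − 1 = 44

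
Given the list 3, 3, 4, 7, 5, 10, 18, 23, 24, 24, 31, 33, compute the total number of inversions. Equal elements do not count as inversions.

Sweep left to right; for each value list the smaller values that follow it:
3 → none → 0
3 → none → 0
4 → none → 0
7 → 5 → 1
5 → none → 0
10 → none → 0
18 → none → 0
23 → none → 0
24 → none → 0
24 → none → 0
31 → none → 0
33 → none → 0
Sum: 0 + 0 + 0 + 1 + 0 + 0 + 0 + 0 + 0 + 0 + 0 + 0 = 1

1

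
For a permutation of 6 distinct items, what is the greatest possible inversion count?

The maximum occurs when the array is in strictly decreasing order: every one of the C(6, 2) pairs is inverted.
C(6, 2) = 6·5/2 = 15

There are 15 inversions.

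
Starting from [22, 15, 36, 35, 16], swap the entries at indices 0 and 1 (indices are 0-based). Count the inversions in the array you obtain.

There are 4 inversions.

Positions 0 and 1 hold 22 and 15; after swapping, the array is [15, 22, 36, 35, 16].
Element-by-element contributions:
15 → none → 0
22 → 16 → 1
36 → 35, 16 → 2
35 → 16 → 1
16 → none → 0
Sum: 0 + 1 + 2 + 1 + 0 = 4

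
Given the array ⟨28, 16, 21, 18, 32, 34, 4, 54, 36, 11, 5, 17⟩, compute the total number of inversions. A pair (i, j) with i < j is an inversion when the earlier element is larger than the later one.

35

Sweep left to right; for each value list the smaller values that follow it:
28 → 16, 21, 18, 4, 11, 5, 17 → 7
16 → 4, 11, 5 → 3
21 → 18, 4, 11, 5, 17 → 5
18 → 4, 11, 5, 17 → 4
32 → 4, 11, 5, 17 → 4
34 → 4, 11, 5, 17 → 4
4 → none → 0
54 → 36, 11, 5, 17 → 4
36 → 11, 5, 17 → 3
11 → 5 → 1
5 → none → 0
17 → none → 0
Sum: 7 + 3 + 5 + 4 + 4 + 4 + 0 + 4 + 3 + 1 + 0 + 0 = 35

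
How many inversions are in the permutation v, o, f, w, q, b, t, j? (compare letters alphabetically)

17

Sweep left to right; for each value list the smaller values that follow it:
v → o, f, q, b, t, j → 6
o → f, b, j → 3
f → b → 1
w → q, b, t, j → 4
q → b, j → 2
b → none → 0
t → j → 1
j → none → 0
Sum: 6 + 3 + 1 + 4 + 2 + 0 + 1 + 0 = 17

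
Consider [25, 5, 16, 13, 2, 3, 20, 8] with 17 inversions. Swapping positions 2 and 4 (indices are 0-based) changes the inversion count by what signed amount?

Positions 2 and 4 hold 16 and 2; after swapping, the array is [25, 5, 2, 13, 16, 3, 20, 8].
For each element, count later entries that are smaller:
25 → 5, 2, 13, 16, 3, 20, 8 → 7
5 → 2, 3 → 2
2 → none → 0
13 → 3, 8 → 2
16 → 3, 8 → 2
3 → none → 0
20 → 8 → 1
8 → none → 0
Sum: 7 + 2 + 0 + 2 + 2 + 0 + 1 + 0 = 14
Change: 14 − 17 = -3

-3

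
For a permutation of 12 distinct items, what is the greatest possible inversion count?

66

A reversed (strictly descending) arrangement makes every pair an inversion, giving C(12, 2) inversions.
C(12, 2) = 12·11/2 = 66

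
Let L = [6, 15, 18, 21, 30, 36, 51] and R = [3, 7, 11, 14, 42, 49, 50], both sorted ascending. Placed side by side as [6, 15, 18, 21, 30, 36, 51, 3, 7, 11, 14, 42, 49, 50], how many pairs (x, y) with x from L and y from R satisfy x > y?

28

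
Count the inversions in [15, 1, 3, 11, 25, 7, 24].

Sweep left to right; for each value list the smaller values that follow it:
15: 4
1: 0
3: 0
11: 1
25: 2
7: 0
24: 0
Sum: 4 + 0 + 0 + 1 + 2 + 0 + 0 = 7

7 out-of-order pairs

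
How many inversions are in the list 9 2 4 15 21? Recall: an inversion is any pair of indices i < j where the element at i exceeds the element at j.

Inversions: 2

Out-of-order index pairs (1-indexed):
(1,2): 9 > 2
(1,3): 9 > 4
That's 2 pairs.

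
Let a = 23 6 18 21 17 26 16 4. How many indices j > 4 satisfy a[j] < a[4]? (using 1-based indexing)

3

The element at index 4 is 21.
Elements after it: 17, 26, 16, 4
Those smaller than 21: 17, 16, 4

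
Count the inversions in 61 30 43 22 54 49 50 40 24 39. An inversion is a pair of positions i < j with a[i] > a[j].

Inversions: 28

For each element, count later entries that are smaller:
61: 9
30: 2
43: 4
22: 0
54: 5
49: 3
50: 3
40: 2
24: 0
39: 0
Sum: 9 + 2 + 4 + 0 + 5 + 3 + 3 + 2 + 0 + 0 = 28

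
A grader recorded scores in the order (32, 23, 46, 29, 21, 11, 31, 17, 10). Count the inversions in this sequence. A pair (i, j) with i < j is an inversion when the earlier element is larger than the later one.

28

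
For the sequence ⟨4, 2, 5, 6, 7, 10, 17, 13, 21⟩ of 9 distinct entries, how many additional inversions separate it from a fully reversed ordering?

34 inversions short

Maximum inversions for 9 distinct elements is C(9, 2) = 9·8/2 = 36.
Current inversions — for each element, count later smaller elements:
4: 1
2: 0
5: 0
6: 0
7: 0
10: 0
17: 1
13: 0
21: 0
Current total: 1 + 0 + 0 + 0 + 0 + 0 + 1 + 0 + 0 = 2
Shortfall: 36 − 2 = 34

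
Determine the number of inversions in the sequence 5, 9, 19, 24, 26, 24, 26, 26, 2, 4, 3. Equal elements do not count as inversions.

26 inversions

Sweep left to right; for each value list the smaller values that follow it:
5: 3
9: 3
19: 3
24: 3
26: 4
24: 3
26: 3
26: 3
2: 0
4: 1
3: 0
Sum: 3 + 3 + 3 + 3 + 4 + 3 + 3 + 3 + 0 + 1 + 0 = 26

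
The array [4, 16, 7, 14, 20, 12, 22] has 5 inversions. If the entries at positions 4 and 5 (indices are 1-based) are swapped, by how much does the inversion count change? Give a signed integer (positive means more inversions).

+1

Positions 4 and 5 hold 14 and 20; after swapping, the array is [4, 16, 7, 20, 14, 12, 22].
Count, for each position, how many later elements it exceeds:
4: 0
16: 3
7: 0
20: 2
14: 1
12: 0
22: 0
Sum: 0 + 3 + 0 + 2 + 1 + 0 + 0 = 6
Change: 6 − 5 = +1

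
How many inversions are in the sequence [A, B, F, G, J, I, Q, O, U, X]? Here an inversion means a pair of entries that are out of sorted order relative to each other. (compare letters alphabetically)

2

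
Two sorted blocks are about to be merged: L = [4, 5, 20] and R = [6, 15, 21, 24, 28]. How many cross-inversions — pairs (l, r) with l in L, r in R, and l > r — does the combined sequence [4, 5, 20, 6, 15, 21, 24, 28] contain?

2 split inversions

For each element r of the right run, count left-run elements greater than r:
r = 6: 20 → 1
r = 15: 20 → 1
r = 21: none → 0
r = 24: none → 0
r = 28: none → 0
Cross-inversions: 1 + 1 + 0 + 0 + 0 = 2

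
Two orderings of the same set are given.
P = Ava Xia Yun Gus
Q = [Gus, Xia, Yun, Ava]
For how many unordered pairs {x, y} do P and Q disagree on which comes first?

5

Assign each item its position (1..4) in the first ordering, then rewrite the second ordering as that position sequence:
positions: Ava→1, Xia→2, Yun→3, Gus→4
second ordering as positions: [4, 2, 3, 1]
Discordant pairs = inversions in this position sequence.
4: 2, 3, 1 → 3
2: 1 → 1
3: 1 → 1
1: 0
Total: 3 + 1 + 1 + 0 = 5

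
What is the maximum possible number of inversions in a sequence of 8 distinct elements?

28 inversions

The maximum occurs when the array is in strictly decreasing order: every one of the C(8, 2) pairs is inverted.
C(8, 2) = 8·7/2 = 28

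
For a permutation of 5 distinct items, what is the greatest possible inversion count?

10 inversions

A reversed (strictly descending) arrangement makes every pair an inversion, giving C(5, 2) inversions.
C(5, 2) = 5·4/2 = 10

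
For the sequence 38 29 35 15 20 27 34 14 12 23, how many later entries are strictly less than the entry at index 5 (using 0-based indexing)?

3 such elements

The element at index 5 is 27.
Elements after it: 34, 14, 12, 23
Those smaller than 27: 14, 12, 23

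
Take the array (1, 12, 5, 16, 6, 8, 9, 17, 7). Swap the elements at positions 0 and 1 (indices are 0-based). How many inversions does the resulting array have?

13

Positions 0 and 1 hold 1 and 12; after swapping, the array is [12, 1, 5, 16, 6, 8, 9, 17, 7].
For each element, count later entries that are smaller:
12 → 1, 5, 6, 8, 9, 7 → 6
1 → none → 0
5 → none → 0
16 → 6, 8, 9, 7 → 4
6 → none → 0
8 → 7 → 1
9 → 7 → 1
17 → 7 → 1
7 → none → 0
Sum: 6 + 0 + 0 + 4 + 0 + 1 + 1 + 1 + 0 = 13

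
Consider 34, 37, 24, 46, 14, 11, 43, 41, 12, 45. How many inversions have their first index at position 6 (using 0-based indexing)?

The element at index 6 is 43.
Elements after it: 41, 12, 45
Those smaller than 43: 41, 12

2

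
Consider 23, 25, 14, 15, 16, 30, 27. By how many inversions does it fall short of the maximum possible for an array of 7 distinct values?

14

Maximum inversions for 7 distinct elements is C(7, 2) = 7·6/2 = 21.
Current inversions — for each element, count later smaller elements:
23: 3
25: 3
14: 0
15: 0
16: 0
30: 1
27: 0
Current total: 3 + 3 + 0 + 0 + 0 + 1 + 0 = 7
Shortfall: 21 − 7 = 14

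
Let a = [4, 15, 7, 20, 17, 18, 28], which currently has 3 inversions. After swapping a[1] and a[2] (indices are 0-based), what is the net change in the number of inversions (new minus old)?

-1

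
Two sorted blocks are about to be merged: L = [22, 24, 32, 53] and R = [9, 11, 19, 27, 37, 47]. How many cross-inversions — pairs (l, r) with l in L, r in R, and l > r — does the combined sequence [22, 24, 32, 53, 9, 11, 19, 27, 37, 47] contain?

Count, for every r in R, how many entries of L exceed r:
r = 9: 22, 24, 32, 53 → 4
r = 11: 22, 24, 32, 53 → 4
r = 19: 22, 24, 32, 53 → 4
r = 27: 32, 53 → 2
r = 37: 53 → 1
r = 47: 53 → 1
Cross-inversions: 4 + 4 + 4 + 2 + 1 + 1 = 16

16 split inversions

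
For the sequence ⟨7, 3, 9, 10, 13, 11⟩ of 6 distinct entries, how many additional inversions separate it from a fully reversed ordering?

Maximum inversions for 6 distinct elements is C(6, 2) = 6·5/2 = 15.
Current inversions — for each element, count later smaller elements:
7: 1
3: 0
9: 0
10: 0
13: 1
11: 0
Current total: 1 + 0 + 0 + 0 + 1 + 0 = 2
Shortfall: 15 − 2 = 13

13 inversions short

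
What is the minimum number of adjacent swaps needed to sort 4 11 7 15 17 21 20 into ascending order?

2

Each adjacent swap fixes exactly one inversion, so the minimum swap count equals the number of inversions.
Count inversions — for each element, later elements that are smaller:
4: none → 0
11: 7 → 1
7: none → 0
15: none → 0
17: none → 0
21: 20 → 1
20: none → 0
Total inversions: 0 + 1 + 0 + 0 + 0 + 1 + 0 = 2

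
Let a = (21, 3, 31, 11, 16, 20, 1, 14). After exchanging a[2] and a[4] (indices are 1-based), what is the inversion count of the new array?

There are 18 inversions.

Positions 2 and 4 hold 3 and 11; after swapping, the array is [21, 11, 31, 3, 16, 20, 1, 14].
For each element, count later entries that are smaller:
21 → 11, 3, 16, 20, 1, 14 → 6
11 → 3, 1 → 2
31 → 3, 16, 20, 1, 14 → 5
3 → 1 → 1
16 → 1, 14 → 2
20 → 1, 14 → 2
1 → none → 0
14 → none → 0
Sum: 6 + 2 + 5 + 1 + 2 + 2 + 0 + 0 = 18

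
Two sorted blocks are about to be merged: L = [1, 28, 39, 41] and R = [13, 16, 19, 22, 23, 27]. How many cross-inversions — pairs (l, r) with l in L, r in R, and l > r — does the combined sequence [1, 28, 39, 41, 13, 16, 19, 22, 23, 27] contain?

18 cross-inversions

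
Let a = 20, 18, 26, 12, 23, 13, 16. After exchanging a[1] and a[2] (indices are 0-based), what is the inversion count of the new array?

Positions 1 and 2 hold 18 and 26; after swapping, the array is [20, 26, 18, 12, 23, 13, 16].
Sweep left to right; for each value list the smaller values that follow it:
20 → 18, 12, 13, 16 → 4
26 → 18, 12, 23, 13, 16 → 5
18 → 12, 13, 16 → 3
12 → none → 0
23 → 13, 16 → 2
13 → none → 0
16 → none → 0
Sum: 4 + 5 + 3 + 0 + 2 + 0 + 0 = 14

14 inversions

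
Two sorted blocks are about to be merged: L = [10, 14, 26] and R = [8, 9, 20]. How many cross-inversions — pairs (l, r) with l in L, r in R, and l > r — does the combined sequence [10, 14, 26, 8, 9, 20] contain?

7 cross-inversions

Count, for every r in R, how many entries of L exceed r:
r = 8: 10, 14, 26 → 3
r = 9: 10, 14, 26 → 3
r = 20: 26 → 1
Cross-inversions: 3 + 3 + 1 = 7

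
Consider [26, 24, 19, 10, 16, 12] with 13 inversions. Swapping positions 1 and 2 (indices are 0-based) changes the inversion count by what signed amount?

-1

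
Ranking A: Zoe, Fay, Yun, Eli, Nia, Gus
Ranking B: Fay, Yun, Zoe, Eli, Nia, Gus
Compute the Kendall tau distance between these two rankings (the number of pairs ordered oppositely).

Assign each item its position (1..6) in the first ordering, then rewrite the second ordering as that position sequence:
positions: Zoe→1, Fay→2, Yun→3, Eli→4, Nia→5, Gus→6
second ordering as positions: [2, 3, 1, 4, 5, 6]
Discordant pairs = inversions in this position sequence.
2: 1 → 1
3: 1 → 1
1: 0
4: 0
5: 0
6: 0
Total: 1 + 1 + 0 + 0 + 0 + 0 = 2

2 discordant pairs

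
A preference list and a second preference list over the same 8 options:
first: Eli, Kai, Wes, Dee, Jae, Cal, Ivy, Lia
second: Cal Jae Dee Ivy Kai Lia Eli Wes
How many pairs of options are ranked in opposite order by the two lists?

18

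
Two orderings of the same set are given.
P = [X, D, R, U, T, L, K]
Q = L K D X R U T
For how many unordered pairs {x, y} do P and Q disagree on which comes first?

11

Assign each item its position (1..7) in the first ordering, then rewrite the second ordering as that position sequence:
positions: X→1, D→2, R→3, U→4, T→5, L→6, K→7
second ordering as positions: [6, 7, 2, 1, 3, 4, 5]
Discordant pairs = inversions in this position sequence.
6: 2, 1, 3, 4, 5 → 5
7: 2, 1, 3, 4, 5 → 5
2: 1 → 1
1: 0
3: 0
4: 0
5: 0
Total: 5 + 5 + 1 + 0 + 0 + 0 + 0 = 11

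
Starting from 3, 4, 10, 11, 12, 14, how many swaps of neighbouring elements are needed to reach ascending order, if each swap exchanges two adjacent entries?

0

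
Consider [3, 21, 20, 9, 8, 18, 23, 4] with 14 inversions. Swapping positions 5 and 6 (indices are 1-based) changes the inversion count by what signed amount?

Positions 5 and 6 hold 8 and 18; after swapping, the array is [3, 21, 20, 9, 18, 8, 23, 4].
Sweep left to right; for each value list the smaller values that follow it:
3: 0
21: 5
20: 4
9: 2
18: 2
8: 1
23: 1
4: 0
Sum: 0 + 5 + 4 + 2 + 2 + 1 + 1 + 0 = 15
Change: 15 − 14 = +1

+1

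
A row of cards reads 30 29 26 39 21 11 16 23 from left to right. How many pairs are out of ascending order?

21

Element-by-element contributions:
30 → 29, 26, 21, 11, 16, 23 → 6
29 → 26, 21, 11, 16, 23 → 5
26 → 21, 11, 16, 23 → 4
39 → 21, 11, 16, 23 → 4
21 → 11, 16 → 2
11 → none → 0
16 → none → 0
23 → none → 0
Sum: 6 + 5 + 4 + 4 + 2 + 0 + 0 + 0 = 21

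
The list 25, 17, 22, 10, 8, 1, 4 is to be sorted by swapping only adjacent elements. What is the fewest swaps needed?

Each adjacent swap fixes exactly one inversion, so the minimum swap count equals the number of inversions.
Count inversions — for each element, later elements that are smaller:
25: 17, 22, 10, 8, 1, 4 → 6
17: 10, 8, 1, 4 → 4
22: 10, 8, 1, 4 → 4
10: 8, 1, 4 → 3
8: 1, 4 → 2
1: none → 0
4: none → 0
Total inversions: 6 + 4 + 4 + 3 + 2 + 0 + 0 = 19

19 swaps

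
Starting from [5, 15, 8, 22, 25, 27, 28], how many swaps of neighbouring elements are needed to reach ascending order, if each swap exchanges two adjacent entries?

1

The minimum number of adjacent swaps to sort an array equals its inversion count, since every such swap removes exactly one inversion.
Count inversions — for each element, later elements that are smaller:
5: none → 0
15: 8 → 1
8: none → 0
22: none → 0
25: none → 0
27: none → 0
28: none → 0
Total inversions: 0 + 1 + 0 + 0 + 0 + 0 + 0 = 1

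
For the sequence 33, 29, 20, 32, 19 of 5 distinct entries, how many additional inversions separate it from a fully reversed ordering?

2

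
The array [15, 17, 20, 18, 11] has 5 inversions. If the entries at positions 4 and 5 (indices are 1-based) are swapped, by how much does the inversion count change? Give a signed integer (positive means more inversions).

Positions 4 and 5 hold 18 and 11; after swapping, the array is [15, 17, 20, 11, 18].
Sweep left to right; for each value list the smaller values that follow it:
15 → 11 → 1
17 → 11 → 1
20 → 11, 18 → 2
11 → none → 0
18 → none → 0
Sum: 1 + 1 + 2 + 0 + 0 = 4
Change: 4 − 5 = -1

-1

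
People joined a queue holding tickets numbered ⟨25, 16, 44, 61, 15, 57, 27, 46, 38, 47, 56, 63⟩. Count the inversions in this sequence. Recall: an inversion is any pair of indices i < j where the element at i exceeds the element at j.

Inversions: 19

Sweep left to right; for each value list the smaller values that follow it:
25 → 16, 15 → 2
16 → 15 → 1
44 → 15, 27, 38 → 3
61 → 15, 57, 27, 46, 38, 47, 56 → 7
15 → none → 0
57 → 27, 46, 38, 47, 56 → 5
27 → none → 0
46 → 38 → 1
38 → none → 0
47 → none → 0
56 → none → 0
63 → none → 0
Sum: 2 + 1 + 3 + 7 + 0 + 5 + 0 + 1 + 0 + 0 + 0 + 0 = 19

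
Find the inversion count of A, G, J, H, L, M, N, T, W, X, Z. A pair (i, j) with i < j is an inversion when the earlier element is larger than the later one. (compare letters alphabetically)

Inversions: 1

Element-by-element contributions:
A → none → 0
G → none → 0
J → H → 1
H → none → 0
L → none → 0
M → none → 0
N → none → 0
T → none → 0
W → none → 0
X → none → 0
Z → none → 0
Sum: 0 + 0 + 1 + 0 + 0 + 0 + 0 + 0 + 0 + 0 + 0 = 1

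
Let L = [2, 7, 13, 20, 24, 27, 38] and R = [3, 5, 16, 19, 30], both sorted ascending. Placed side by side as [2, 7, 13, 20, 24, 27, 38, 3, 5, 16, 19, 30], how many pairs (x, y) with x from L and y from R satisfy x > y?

21

For each element r of the right run, count left-run elements greater than r:
r = 3: 7, 13, 20, 24, 27, 38 → 6
r = 5: 7, 13, 20, 24, 27, 38 → 6
r = 16: 20, 24, 27, 38 → 4
r = 19: 20, 24, 27, 38 → 4
r = 30: 38 → 1
Cross-inversions: 6 + 6 + 4 + 4 + 1 = 21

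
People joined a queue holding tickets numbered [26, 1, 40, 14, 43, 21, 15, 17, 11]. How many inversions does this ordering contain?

21 inversions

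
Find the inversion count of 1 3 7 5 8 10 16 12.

2

Count, for each position, how many later elements it exceeds:
1 → none → 0
3 → none → 0
7 → 5 → 1
5 → none → 0
8 → none → 0
10 → none → 0
16 → 12 → 1
12 → none → 0
Sum: 0 + 0 + 1 + 0 + 0 + 0 + 1 + 0 = 2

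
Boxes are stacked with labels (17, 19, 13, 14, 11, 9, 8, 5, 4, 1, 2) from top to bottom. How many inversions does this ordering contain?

For each element, count later entries that are smaller:
17: 9
19: 9
13: 7
14: 7
11: 6
9: 5
8: 4
5: 3
4: 2
1: 0
2: 0
Sum: 9 + 9 + 7 + 7 + 6 + 5 + 4 + 3 + 2 + 0 + 0 = 52

Inversions: 52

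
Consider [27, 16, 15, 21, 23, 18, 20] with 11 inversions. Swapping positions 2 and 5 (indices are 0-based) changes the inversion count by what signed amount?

Positions 2 and 5 hold 15 and 18; after swapping, the array is [27, 16, 18, 21, 23, 15, 20].
Sweep left to right; for each value list the smaller values that follow it:
27 → 16, 18, 21, 23, 15, 20 → 6
16 → 15 → 1
18 → 15 → 1
21 → 15, 20 → 2
23 → 15, 20 → 2
15 → none → 0
20 → none → 0
Sum: 6 + 1 + 1 + 2 + 2 + 0 + 0 = 12
Change: 12 − 11 = +1

+1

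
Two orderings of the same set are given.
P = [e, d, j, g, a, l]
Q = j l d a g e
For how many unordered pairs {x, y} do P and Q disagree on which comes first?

10 disagreeing pairs

Assign each item its position (1..6) in the first ordering, then rewrite the second ordering as that position sequence:
positions: e→1, d→2, j→3, g→4, a→5, l→6
second ordering as positions: [3, 6, 2, 5, 4, 1]
Discordant pairs = inversions in this position sequence.
3: 2, 1 → 2
6: 2, 5, 4, 1 → 4
2: 1 → 1
5: 4, 1 → 2
4: 1 → 1
1: 0
Total: 2 + 4 + 1 + 2 + 1 + 0 = 10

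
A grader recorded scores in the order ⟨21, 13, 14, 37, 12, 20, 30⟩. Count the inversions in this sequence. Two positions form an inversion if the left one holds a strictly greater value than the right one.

Sweep left to right; for each value list the smaller values that follow it:
21: 4
13: 1
14: 1
37: 3
12: 0
20: 0
30: 0
Sum: 4 + 1 + 1 + 3 + 0 + 0 + 0 = 9

There are 9 out-of-order pairs.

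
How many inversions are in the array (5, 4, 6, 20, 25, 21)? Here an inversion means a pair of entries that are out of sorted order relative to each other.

2 inversions

Inversion pairs (indices are 0-based):
(0,1): 5 > 4
(4,5): 25 > 21
That's 2 pairs.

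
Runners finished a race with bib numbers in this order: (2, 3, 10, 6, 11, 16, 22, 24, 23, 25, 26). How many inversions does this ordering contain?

2 inversions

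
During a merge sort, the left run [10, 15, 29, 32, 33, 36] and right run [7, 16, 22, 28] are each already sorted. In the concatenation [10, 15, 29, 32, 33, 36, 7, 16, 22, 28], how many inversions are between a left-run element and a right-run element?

18 split inversions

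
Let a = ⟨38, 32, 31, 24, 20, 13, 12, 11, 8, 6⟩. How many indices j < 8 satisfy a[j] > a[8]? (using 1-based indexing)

7 such elements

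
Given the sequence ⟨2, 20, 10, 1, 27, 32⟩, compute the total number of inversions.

4

Out-of-order index pairs (0-indexed):
(0,3): 2 > 1
(1,2): 20 > 10
(1,3): 20 > 1
(2,3): 10 > 1
That's 4 pairs.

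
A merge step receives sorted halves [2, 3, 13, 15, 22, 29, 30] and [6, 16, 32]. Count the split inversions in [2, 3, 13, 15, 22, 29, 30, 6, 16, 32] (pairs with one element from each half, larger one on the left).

Take each right-half value and tally the left-half values above it:
r = 6: 13, 15, 22, 29, 30 → 5
r = 16: 22, 29, 30 → 3
r = 32: none → 0
Cross-inversions: 5 + 3 + 0 = 8

Split inversions: 8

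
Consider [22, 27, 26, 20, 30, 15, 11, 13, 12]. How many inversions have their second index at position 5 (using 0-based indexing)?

5 such elements

The element at index 5 is 15.
Elements before it: 22, 27, 26, 20, 30
Those larger than 15: 22, 27, 26, 20, 30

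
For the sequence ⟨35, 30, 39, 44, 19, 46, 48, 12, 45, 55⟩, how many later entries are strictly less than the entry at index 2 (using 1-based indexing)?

The element at index 2 is 30.
Elements after it: 39, 44, 19, 46, 48, 12, 45, 55
Those smaller than 30: 19, 12

2 such elements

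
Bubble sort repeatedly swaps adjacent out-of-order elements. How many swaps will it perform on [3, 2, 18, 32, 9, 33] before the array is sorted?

3 adjacent swaps

Minimum adjacent swaps = number of inversions (each swap of adjacent out-of-order elements removes one inversion and no swap can remove more).
Count inversions — for each element, later elements that are smaller:
3: 2 → 1
2: none → 0
18: 9 → 1
32: 9 → 1
9: none → 0
33: none → 0
Total inversions: 1 + 0 + 1 + 1 + 0 + 0 = 3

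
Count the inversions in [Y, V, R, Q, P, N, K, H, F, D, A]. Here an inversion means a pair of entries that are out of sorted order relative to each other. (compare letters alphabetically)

55

Count, for each position, how many later elements it exceeds:
Y → V, R, Q, P, N, K, H, F, D, A → 10
V → R, Q, P, N, K, H, F, D, A → 9
R → Q, P, N, K, H, F, D, A → 8
Q → P, N, K, H, F, D, A → 7
P → N, K, H, F, D, A → 6
N → K, H, F, D, A → 5
K → H, F, D, A → 4
H → F, D, A → 3
F → D, A → 2
D → A → 1
A → none → 0
Sum: 10 + 9 + 8 + 7 + 6 + 5 + 4 + 3 + 2 + 1 + 0 = 55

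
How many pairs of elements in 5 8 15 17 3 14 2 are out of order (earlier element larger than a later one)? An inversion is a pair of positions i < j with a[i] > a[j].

12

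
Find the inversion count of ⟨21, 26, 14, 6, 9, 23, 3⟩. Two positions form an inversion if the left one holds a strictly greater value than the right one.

15

Count, for each position, how many later elements it exceeds:
21: 4
26: 5
14: 3
6: 1
9: 1
23: 1
3: 0
Sum: 4 + 5 + 3 + 1 + 1 + 1 + 0 = 15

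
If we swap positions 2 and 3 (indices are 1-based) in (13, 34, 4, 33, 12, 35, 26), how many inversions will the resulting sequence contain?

8 inversions

Positions 2 and 3 hold 34 and 4; after swapping, the array is [13, 4, 34, 33, 12, 35, 26].
Element-by-element contributions:
13 → 4, 12 → 2
4 → none → 0
34 → 33, 12, 26 → 3
33 → 12, 26 → 2
12 → none → 0
35 → 26 → 1
26 → none → 0
Sum: 2 + 0 + 3 + 2 + 0 + 1 + 0 = 8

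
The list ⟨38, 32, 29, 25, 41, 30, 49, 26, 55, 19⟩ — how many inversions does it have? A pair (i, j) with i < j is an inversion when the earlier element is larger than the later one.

24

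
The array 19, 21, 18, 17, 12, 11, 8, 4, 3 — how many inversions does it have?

35 inversions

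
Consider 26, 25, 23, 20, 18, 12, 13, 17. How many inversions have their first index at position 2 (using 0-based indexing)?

5 such elements

The element at index 2 is 23.
Elements after it: 20, 18, 12, 13, 17
Those smaller than 23: 20, 18, 12, 13, 17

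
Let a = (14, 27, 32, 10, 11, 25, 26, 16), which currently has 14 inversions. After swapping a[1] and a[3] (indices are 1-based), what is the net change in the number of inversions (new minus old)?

+3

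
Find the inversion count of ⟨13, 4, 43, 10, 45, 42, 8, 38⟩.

13 inversions

Sweep left to right; for each value list the smaller values that follow it:
13 → 4, 10, 8 → 3
4 → none → 0
43 → 10, 42, 8, 38 → 4
10 → 8 → 1
45 → 42, 8, 38 → 3
42 → 8, 38 → 2
8 → none → 0
38 → none → 0
Sum: 3 + 0 + 4 + 1 + 3 + 2 + 0 + 0 = 13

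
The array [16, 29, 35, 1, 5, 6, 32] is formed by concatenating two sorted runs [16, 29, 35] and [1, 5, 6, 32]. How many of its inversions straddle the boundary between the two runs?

For each element r of the right run, count left-run elements greater than r:
r = 1: 16, 29, 35 → 3
r = 5: 16, 29, 35 → 3
r = 6: 16, 29, 35 → 3
r = 32: 35 → 1
Cross-inversions: 3 + 3 + 3 + 1 = 10

Split inversions: 10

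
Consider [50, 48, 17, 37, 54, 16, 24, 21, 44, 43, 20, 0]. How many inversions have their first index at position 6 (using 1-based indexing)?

1

The element at index 6 is 16.
Elements after it: 24, 21, 44, 43, 20, 0
Those smaller than 16: 0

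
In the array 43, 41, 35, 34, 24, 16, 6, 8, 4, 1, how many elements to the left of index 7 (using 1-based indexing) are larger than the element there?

6 such elements

The element at index 7 is 6.
Elements before it: 43, 41, 35, 34, 24, 16
Those larger than 6: 43, 41, 35, 34, 24, 16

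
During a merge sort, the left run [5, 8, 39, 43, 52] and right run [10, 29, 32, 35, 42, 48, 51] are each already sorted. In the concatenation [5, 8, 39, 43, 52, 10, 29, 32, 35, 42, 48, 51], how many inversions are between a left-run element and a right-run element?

For each element r of the right run, count left-run elements greater than r:
r = 10: 39, 43, 52 → 3
r = 29: 39, 43, 52 → 3
r = 32: 39, 43, 52 → 3
r = 35: 39, 43, 52 → 3
r = 42: 43, 52 → 2
r = 48: 52 → 1
r = 51: 52 → 1
Cross-inversions: 3 + 3 + 3 + 3 + 2 + 1 + 1 = 16

16 split inversions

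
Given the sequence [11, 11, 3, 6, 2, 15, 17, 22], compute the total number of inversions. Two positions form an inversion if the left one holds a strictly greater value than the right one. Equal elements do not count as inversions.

Inversions: 8

Sweep left to right; for each value list the smaller values that follow it:
11 → 3, 6, 2 → 3
11 → 3, 6, 2 → 3
3 → 2 → 1
6 → 2 → 1
2 → none → 0
15 → none → 0
17 → none → 0
22 → none → 0
Sum: 3 + 3 + 1 + 1 + 0 + 0 + 0 + 0 = 8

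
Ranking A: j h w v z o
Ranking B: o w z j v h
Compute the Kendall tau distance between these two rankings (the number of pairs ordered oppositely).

Assign each item its position (1..6) in the first ordering, then rewrite the second ordering as that position sequence:
positions: j→1, h→2, w→3, v→4, z→5, o→6
second ordering as positions: [6, 3, 5, 1, 4, 2]
Discordant pairs = inversions in this position sequence.
6: 3, 5, 1, 4, 2 → 5
3: 1, 2 → 2
5: 1, 4, 2 → 3
1: 0
4: 2 → 1
2: 0
Total: 5 + 2 + 3 + 0 + 1 + 0 = 11

11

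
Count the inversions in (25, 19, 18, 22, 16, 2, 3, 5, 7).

There are 28 out-of-order pairs.

Element-by-element contributions:
25: 8
19: 6
18: 5
22: 5
16: 4
2: 0
3: 0
5: 0
7: 0
Sum: 8 + 6 + 5 + 5 + 4 + 0 + 0 + 0 + 0 = 28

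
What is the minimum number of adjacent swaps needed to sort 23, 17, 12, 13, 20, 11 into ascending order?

Minimum adjacent swaps = number of inversions (each swap of adjacent out-of-order elements removes one inversion and no swap can remove more).
Count inversions — for each element, later elements that are smaller:
23: 17, 12, 13, 20, 11 → 5
17: 12, 13, 11 → 3
12: 11 → 1
13: 11 → 1
20: 11 → 1
11: none → 0
Total inversions: 5 + 3 + 1 + 1 + 1 + 0 = 11

11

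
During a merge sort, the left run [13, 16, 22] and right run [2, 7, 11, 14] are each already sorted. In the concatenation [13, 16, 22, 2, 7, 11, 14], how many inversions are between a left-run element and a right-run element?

11 cross-inversions

For each element r of the right run, count left-run elements greater than r:
r = 2: 13, 16, 22 → 3
r = 7: 13, 16, 22 → 3
r = 11: 13, 16, 22 → 3
r = 14: 16, 22 → 2
Cross-inversions: 3 + 3 + 3 + 2 = 11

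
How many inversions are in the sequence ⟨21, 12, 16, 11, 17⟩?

Listing every pair i<j with a[i]>a[j] (using 0-based positions):
(0,1): 21 > 12
(0,2): 21 > 16
(0,3): 21 > 11
(0,4): 21 > 17
(1,3): 12 > 11
(2,3): 16 > 11
That's 6 pairs.

Inversions: 6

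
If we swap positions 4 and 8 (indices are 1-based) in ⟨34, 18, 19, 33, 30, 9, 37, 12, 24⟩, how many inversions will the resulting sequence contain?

Positions 4 and 8 hold 33 and 12; after swapping, the array is [34, 18, 19, 12, 30, 9, 37, 33, 24].
Sweep left to right; for each value list the smaller values that follow it:
34 → 18, 19, 12, 30, 9, 33, 24 → 7
18 → 12, 9 → 2
19 → 12, 9 → 2
12 → 9 → 1
30 → 9, 24 → 2
9 → none → 0
37 → 33, 24 → 2
33 → 24 → 1
24 → none → 0
Sum: 7 + 2 + 2 + 1 + 2 + 0 + 2 + 1 + 0 = 17

17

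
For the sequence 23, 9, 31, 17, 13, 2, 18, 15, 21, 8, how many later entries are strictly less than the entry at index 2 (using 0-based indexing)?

7

The element at index 2 is 31.
Elements after it: 17, 13, 2, 18, 15, 21, 8
Those smaller than 31: 17, 13, 2, 18, 15, 21, 8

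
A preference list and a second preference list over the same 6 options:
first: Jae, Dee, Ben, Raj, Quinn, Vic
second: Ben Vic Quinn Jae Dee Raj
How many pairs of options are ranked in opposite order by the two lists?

Assign each item its position (1..6) in the first ordering, then rewrite the second ordering as that position sequence:
positions: Jae→1, Dee→2, Ben→3, Raj→4, Quinn→5, Vic→6
second ordering as positions: [3, 6, 5, 1, 2, 4]
Discordant pairs = inversions in this position sequence.
3: 1, 2 → 2
6: 5, 1, 2, 4 → 4
5: 1, 2, 4 → 3
1: 0
2: 0
4: 0
Total: 2 + 4 + 3 + 0 + 0 + 0 = 9

9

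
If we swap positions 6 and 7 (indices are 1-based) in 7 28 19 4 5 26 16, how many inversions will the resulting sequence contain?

10 inversions

Positions 6 and 7 hold 26 and 16; after swapping, the array is [7, 28, 19, 4, 5, 16, 26].
For each element, count later entries that are smaller:
7 → 4, 5 → 2
28 → 19, 4, 5, 16, 26 → 5
19 → 4, 5, 16 → 3
4 → none → 0
5 → none → 0
16 → none → 0
26 → none → 0
Sum: 2 + 5 + 3 + 0 + 0 + 0 + 0 = 10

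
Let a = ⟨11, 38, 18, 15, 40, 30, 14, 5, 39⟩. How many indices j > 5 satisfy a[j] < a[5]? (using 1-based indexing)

4

The element at index 5 is 40.
Elements after it: 30, 14, 5, 39
Those smaller than 40: 30, 14, 5, 39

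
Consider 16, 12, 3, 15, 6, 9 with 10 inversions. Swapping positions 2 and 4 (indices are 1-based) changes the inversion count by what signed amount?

+1

Positions 2 and 4 hold 12 and 15; after swapping, the array is [16, 15, 3, 12, 6, 9].
For each element, count later entries that are smaller:
16: 5
15: 4
3: 0
12: 2
6: 0
9: 0
Sum: 5 + 4 + 0 + 2 + 0 + 0 = 11
Change: 11 − 10 = +1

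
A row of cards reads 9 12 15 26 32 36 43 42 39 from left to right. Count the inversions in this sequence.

3

Sweep left to right; for each value list the smaller values that follow it:
9 → none → 0
12 → none → 0
15 → none → 0
26 → none → 0
32 → none → 0
36 → none → 0
43 → 42, 39 → 2
42 → 39 → 1
39 → none → 0
Sum: 0 + 0 + 0 + 0 + 0 + 0 + 2 + 1 + 0 = 3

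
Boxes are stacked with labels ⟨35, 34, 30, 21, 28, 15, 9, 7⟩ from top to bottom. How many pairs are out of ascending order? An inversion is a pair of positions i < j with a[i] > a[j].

For each element, count later entries that are smaller:
35 → 34, 30, 21, 28, 15, 9, 7 → 7
34 → 30, 21, 28, 15, 9, 7 → 6
30 → 21, 28, 15, 9, 7 → 5
21 → 15, 9, 7 → 3
28 → 15, 9, 7 → 3
15 → 9, 7 → 2
9 → 7 → 1
7 → none → 0
Sum: 7 + 6 + 5 + 3 + 3 + 2 + 1 + 0 = 27

27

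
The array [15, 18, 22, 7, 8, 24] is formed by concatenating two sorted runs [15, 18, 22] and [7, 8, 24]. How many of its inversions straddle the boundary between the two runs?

6

Count, for every r in R, how many entries of L exceed r:
r = 7: 15, 18, 22 → 3
r = 8: 15, 18, 22 → 3
r = 24: none → 0
Cross-inversions: 3 + 3 + 0 = 6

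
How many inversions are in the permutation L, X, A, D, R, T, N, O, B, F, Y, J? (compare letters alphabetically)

32

Element-by-element contributions:
L → A, D, B, F, J → 5
X → A, D, R, T, N, O, B, F, J → 9
A → none → 0
D → B → 1
R → N, O, B, F, J → 5
T → N, O, B, F, J → 5
N → B, F, J → 3
O → B, F, J → 3
B → none → 0
F → none → 0
Y → J → 1
J → none → 0
Sum: 5 + 9 + 0 + 1 + 5 + 5 + 3 + 3 + 0 + 0 + 1 + 0 = 32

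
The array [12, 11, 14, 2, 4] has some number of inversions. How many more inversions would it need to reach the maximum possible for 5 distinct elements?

3 inversions short

Maximum inversions for 5 distinct elements is C(5, 2) = 5·4/2 = 10.
Current inversions — for each element, count later smaller elements:
12: 3
11: 2
14: 2
2: 0
4: 0
Current total: 3 + 2 + 2 + 0 + 0 = 7
Shortfall: 10 − 7 = 3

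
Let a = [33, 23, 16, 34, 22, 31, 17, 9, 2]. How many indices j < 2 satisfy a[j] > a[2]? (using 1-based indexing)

1

The element at index 2 is 23.
Elements before it: 33
Those larger than 23: 33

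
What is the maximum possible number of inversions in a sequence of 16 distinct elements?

120

A reversed (strictly descending) arrangement makes every pair an inversion, giving C(16, 2) inversions.
C(16, 2) = 16·15/2 = 120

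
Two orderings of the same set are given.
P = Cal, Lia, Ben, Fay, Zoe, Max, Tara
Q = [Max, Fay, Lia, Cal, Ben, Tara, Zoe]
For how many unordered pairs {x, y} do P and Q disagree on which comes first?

Assign each item its position (1..7) in the first ordering, then rewrite the second ordering as that position sequence:
positions: Cal→1, Lia→2, Ben→3, Fay→4, Zoe→5, Max→6, Tara→7
second ordering as positions: [6, 4, 2, 1, 3, 7, 5]
Discordant pairs = inversions in this position sequence.
6: 4, 2, 1, 3, 5 → 5
4: 2, 1, 3 → 3
2: 1 → 1
1: 0
3: 0
7: 5 → 1
5: 0
Total: 5 + 3 + 1 + 0 + 0 + 1 + 0 = 10

10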